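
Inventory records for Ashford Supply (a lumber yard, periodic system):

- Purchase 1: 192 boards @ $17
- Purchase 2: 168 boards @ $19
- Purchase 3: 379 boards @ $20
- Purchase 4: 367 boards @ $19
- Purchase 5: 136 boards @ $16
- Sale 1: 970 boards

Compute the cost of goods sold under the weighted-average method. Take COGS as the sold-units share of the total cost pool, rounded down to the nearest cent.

COGS = $18,107.44

Sale 1, sell 970: 970/1242 × $23,185.00 → $18,107.44
Ending inventory (cost pool remaining) = $5,077.56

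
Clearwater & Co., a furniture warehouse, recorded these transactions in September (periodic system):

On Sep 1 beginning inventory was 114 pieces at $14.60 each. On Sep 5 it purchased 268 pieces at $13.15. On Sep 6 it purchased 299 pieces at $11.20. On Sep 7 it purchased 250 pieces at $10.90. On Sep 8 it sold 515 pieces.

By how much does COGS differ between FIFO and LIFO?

FIFO COGS: 114 @ $14.60 + 268 @ $13.15 + 133 @ $11.20 = $6,678.20
LIFO COGS: 250 @ $10.90 + 265 @ $11.20 = $5,693.00
Difference = |$6,678.20 − $5,693.00| = $985.20

$985.20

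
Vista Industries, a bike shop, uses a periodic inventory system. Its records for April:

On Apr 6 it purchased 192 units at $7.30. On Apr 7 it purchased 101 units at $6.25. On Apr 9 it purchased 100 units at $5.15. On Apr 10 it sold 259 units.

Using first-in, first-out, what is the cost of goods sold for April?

Apr 10, 259 sold [FIFO — oldest first]: 192 @ $7.30 + 67 @ $6.25 = $1,820.35
Ending inventory: 34 @ $6.25 + 100 @ $5.15 = $727.50

COGS = $1,820.35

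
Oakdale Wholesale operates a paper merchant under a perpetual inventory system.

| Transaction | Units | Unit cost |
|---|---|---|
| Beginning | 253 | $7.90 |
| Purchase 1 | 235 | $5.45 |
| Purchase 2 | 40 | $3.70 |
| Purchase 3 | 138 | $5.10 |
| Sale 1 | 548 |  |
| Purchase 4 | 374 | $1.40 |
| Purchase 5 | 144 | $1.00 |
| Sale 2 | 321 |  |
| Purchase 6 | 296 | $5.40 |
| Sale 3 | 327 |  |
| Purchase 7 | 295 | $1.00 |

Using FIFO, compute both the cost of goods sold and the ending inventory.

COGS = $4,863.65; ending inventory = $1,828.60

Sale 1 (548) [FIFO — oldest first]: 253 @ $7.90 + 235 @ $5.45 + 40 @ $3.70 + 20 @ $5.10 = $3,529.45
Sale 2 (321) [FIFO — oldest first]: 118 @ $5.10 + 203 @ $1.40 = $886.00
Sale 3 (327) [FIFO — oldest first]: 171 @ $1.40 + 144 @ $1.00 + 12 @ $5.40 = $448.20
Total COGS = $3,529.45 + $886.00 + $448.20 = $4,863.65
Ending inventory: 284 @ $5.40 + 295 @ $1.00 = $1,828.60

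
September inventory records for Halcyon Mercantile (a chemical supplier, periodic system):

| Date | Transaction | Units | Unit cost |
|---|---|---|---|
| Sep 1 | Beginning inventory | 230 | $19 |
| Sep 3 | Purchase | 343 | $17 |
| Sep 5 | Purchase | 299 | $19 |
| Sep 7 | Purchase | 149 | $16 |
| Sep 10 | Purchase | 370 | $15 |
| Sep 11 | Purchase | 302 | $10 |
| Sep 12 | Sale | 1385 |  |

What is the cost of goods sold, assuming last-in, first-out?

COGS = $21,140

Sep 12, 1385 sold [LIFO — newest first]: 302 @ $10 + 370 @ $15 + 149 @ $16 + 299 @ $19 + 265 @ $17 = $21,140
Ending inventory: 230 @ $19 + 78 @ $17 = $5,696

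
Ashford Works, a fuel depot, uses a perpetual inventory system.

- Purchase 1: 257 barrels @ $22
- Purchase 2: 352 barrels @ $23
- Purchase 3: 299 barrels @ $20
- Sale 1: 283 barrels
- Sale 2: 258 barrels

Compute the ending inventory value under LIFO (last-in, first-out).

Ending inventory = $8,184

Sale 1 (283) [LIFO — newest first]: 283 @ $20 = $5,660
Sale 2 (258) [LIFO — newest first]: 16 @ $20 + 242 @ $23 = $5,886
Total COGS = $5,660 + $5,886 = $11,546
Ending inventory: 257 @ $22 + 110 @ $23 = $8,184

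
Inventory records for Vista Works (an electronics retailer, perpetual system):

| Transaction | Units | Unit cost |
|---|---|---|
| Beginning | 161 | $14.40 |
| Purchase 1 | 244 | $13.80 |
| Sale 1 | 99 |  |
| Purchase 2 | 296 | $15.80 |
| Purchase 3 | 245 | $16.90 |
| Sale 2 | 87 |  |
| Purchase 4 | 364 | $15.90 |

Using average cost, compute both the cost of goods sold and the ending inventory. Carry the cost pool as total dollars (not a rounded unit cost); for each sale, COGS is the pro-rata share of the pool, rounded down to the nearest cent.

After Beginning: 161 on hand, pool $2,318.40 (≈ $14.4000 each)
After Purchase 1: 405 on hand, pool $5,685.60 (≈ $14.0385 each)
Sale 1, sell 99: 99/405 × $5,685.60 → $1,389.81
After Purchase 2: 602 on hand, pool $8,972.59 (≈ $14.9046 each)
After Purchase 3: 847 on hand, pool $13,113.09 (≈ $15.4818 each)
Sale 2, sell 87: 87/847 × $13,113.09 → $1,346.91
After Purchase 4: 1124 on hand, pool $17,553.78 (≈ $15.6172 each)
Total COGS = $1,389.81 + $1,346.91 = $2,736.72
Ending inventory (cost pool remaining) = $17,553.78
Check: goods available $20,290.50 = COGS $2,736.72 + ending $17,553.78

COGS = $2,736.72; ending inventory = $17,553.78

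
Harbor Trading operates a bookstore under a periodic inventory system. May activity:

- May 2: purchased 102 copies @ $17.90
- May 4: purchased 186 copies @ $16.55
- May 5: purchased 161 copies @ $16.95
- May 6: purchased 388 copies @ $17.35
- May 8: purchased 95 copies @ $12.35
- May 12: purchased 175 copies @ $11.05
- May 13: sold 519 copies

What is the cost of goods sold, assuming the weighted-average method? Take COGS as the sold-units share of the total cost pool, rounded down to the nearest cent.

May 13, sell 519: 519/1107 × $17,471.85 → $8,191.40
Ending inventory (cost pool remaining) = $9,280.45

COGS = $8,191.40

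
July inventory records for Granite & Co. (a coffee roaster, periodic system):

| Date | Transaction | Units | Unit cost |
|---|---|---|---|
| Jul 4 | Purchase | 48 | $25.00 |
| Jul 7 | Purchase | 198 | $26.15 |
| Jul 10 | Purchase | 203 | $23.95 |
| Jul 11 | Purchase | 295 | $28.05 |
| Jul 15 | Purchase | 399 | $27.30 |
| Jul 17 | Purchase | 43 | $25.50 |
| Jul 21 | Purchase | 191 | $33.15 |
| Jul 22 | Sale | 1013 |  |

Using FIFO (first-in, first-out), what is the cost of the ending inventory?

Ending inventory = $10,977.15

Jul 22, 1013 sold [FIFO — oldest first]: 48 @ $25.00 + 198 @ $26.15 + 203 @ $23.95 + 295 @ $28.05 + 269 @ $27.30 = $26,858.00
Ending inventory: 130 @ $27.30 + 43 @ $25.50 + 191 @ $33.15 = $10,977.15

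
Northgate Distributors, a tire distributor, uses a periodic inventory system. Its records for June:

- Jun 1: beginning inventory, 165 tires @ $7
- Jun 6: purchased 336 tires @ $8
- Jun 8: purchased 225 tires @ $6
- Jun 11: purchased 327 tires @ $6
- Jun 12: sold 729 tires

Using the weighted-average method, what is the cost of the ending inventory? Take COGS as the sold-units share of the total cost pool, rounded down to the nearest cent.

Ending inventory = $2,201.54

Jun 12, sell 729: 729/1053 × $7,155.00 → $4,953.46
Ending inventory (cost pool remaining) = $2,201.54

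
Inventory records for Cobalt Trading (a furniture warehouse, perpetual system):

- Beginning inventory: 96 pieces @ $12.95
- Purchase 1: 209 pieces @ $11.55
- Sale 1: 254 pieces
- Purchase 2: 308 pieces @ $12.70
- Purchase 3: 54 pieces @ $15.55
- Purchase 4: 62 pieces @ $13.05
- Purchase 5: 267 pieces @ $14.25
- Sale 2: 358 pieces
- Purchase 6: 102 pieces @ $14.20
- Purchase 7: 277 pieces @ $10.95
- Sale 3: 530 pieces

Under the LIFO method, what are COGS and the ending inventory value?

COGS = $14,532.00; ending inventory = $2,971.85

Sale 1 (254) [LIFO — newest first]: 209 @ $11.55 + 45 @ $12.95 = $2,996.70
Sale 2 (358) [LIFO — newest first]: 267 @ $14.25 + 62 @ $13.05 + 29 @ $15.55 = $5,064.80
Sale 3 (530) [LIFO — newest first]: 277 @ $10.95 + 102 @ $14.20 + 25 @ $15.55 + 126 @ $12.70 = $6,470.50
Total COGS = $2,996.70 + $5,064.80 + $6,470.50 = $14,532.00
Ending inventory: 51 @ $12.95 + 182 @ $12.70 = $2,971.85
Check: goods available $17,503.85 = COGS $14,532.00 + ending $2,971.85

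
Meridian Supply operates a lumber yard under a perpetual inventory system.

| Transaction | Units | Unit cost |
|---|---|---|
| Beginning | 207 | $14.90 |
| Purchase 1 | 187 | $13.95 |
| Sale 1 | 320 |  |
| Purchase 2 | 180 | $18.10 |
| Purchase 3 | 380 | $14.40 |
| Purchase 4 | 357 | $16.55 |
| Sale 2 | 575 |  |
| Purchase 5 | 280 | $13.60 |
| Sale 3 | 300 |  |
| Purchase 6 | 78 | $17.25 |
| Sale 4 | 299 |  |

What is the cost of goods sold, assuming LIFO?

Sale 1 (320) [LIFO — newest first]: 187 @ $13.95 + 133 @ $14.90 = $4,590.35
Sale 2 (575) [LIFO — newest first]: 357 @ $16.55 + 218 @ $14.40 = $9,047.55
Sale 3 (300) [LIFO — newest first]: 280 @ $13.60 + 20 @ $14.40 = $4,096.00
Sale 4 (299) [LIFO — newest first]: 78 @ $17.25 + 142 @ $14.40 + 79 @ $18.10 = $4,820.20
Total COGS = $4,590.35 + $9,047.55 + $4,096.00 + $4,820.20 = $22,554.10
Ending inventory: 74 @ $14.90 + 101 @ $18.10 = $2,930.70

COGS = $22,554.10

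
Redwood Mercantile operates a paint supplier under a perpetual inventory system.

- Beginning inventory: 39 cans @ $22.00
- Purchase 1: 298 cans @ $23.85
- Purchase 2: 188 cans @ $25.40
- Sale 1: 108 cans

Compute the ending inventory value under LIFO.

Ending inventory = $9,997.30

Sale 1 (108) [LIFO — newest first]: 108 @ $25.40 = $2,743.20
Ending inventory: 39 @ $22.00 + 298 @ $23.85 + 80 @ $25.40 = $9,997.30
Check: goods available $12,740.50 = COGS $2,743.20 + ending $9,997.30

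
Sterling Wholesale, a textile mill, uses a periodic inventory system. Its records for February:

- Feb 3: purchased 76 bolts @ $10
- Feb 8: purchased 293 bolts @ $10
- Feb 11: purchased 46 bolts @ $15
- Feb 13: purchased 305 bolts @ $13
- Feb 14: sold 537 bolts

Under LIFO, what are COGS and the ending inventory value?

COGS = $6,515; ending inventory = $1,830

Feb 14, 537 sold [LIFO — newest first]: 305 @ $13 + 46 @ $15 + 186 @ $10 = $6,515
Ending inventory: 76 @ $10 + 107 @ $10 = $1,830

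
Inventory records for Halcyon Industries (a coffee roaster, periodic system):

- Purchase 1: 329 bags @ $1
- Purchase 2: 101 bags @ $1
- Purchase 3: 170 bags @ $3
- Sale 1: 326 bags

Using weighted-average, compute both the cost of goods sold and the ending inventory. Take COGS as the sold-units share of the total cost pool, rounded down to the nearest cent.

COGS = $510.73; ending inventory = $429.27

Sale 1, sell 326: 326/600 × $940.00 → $510.73
Ending inventory (cost pool remaining) = $429.27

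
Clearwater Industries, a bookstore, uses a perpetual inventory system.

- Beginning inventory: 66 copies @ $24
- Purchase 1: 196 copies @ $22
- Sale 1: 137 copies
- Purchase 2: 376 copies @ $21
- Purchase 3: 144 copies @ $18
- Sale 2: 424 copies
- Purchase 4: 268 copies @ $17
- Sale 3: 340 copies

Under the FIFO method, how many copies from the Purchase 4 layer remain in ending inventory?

Sale 1 (137) [FIFO — oldest first]: 66 @ $24 + 71 @ $22 = $3,146
Sale 2 (424) [FIFO — oldest first]: 125 @ $22 + 299 @ $21 = $9,029
Sale 3 (340) [FIFO — oldest first]: 77 @ $21 + 144 @ $18 + 119 @ $17 = $6,232
Total COGS = $3,146 + $9,029 + $6,232 = $18,407
Ending inventory: 149 @ $17 = $2,533

149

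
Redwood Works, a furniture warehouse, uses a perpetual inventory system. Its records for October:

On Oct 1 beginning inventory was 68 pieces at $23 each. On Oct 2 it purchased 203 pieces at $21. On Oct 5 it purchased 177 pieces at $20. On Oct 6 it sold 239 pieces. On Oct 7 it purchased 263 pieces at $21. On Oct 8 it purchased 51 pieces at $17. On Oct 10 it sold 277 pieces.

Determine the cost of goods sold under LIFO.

COGS = $10,455

Oct 6, 239 sold [LIFO — newest first]: 177 @ $20 + 62 @ $21 = $4,842
Oct 10, 277 sold [LIFO — newest first]: 51 @ $17 + 226 @ $21 = $5,613
Total COGS = $4,842 + $5,613 = $10,455
Ending inventory: 68 @ $23 + 141 @ $21 + 37 @ $21 = $5,302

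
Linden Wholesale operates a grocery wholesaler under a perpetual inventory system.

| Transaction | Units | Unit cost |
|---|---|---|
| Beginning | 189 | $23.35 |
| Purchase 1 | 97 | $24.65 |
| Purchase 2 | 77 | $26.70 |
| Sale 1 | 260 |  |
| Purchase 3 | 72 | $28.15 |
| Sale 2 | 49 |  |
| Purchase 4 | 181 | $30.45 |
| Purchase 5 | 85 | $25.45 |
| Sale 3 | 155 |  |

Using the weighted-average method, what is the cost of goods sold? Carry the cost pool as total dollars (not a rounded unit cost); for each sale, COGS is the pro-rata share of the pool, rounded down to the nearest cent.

After Beginning: 189 on hand, pool $4,413.15 (≈ $23.3500 each)
After Purchase 1: 286 on hand, pool $6,804.20 (≈ $23.7909 each)
After Purchase 2: 363 on hand, pool $8,860.10 (≈ $24.4080 each)
Sale 1, sell 260: 260/363 × $8,860.10 → $6,346.07
After Purchase 3: 175 on hand, pool $4,540.83 (≈ $25.9476 each)
Sale 2, sell 49: 49/175 × $4,540.83 → $1,271.43
After Purchase 4: 307 on hand, pool $8,780.85 (≈ $28.6021 each)
After Purchase 5: 392 on hand, pool $10,944.10 (≈ $27.9186 each)
Sale 3, sell 155: 155/392 × $10,944.10 → $4,327.38
Total COGS = $6,346.07 + $1,271.43 + $4,327.38 = $11,944.88
Ending inventory (cost pool remaining) = $6,616.72
Check: goods available $18,561.60 = COGS $11,944.88 + ending $6,616.72

COGS = $11,944.88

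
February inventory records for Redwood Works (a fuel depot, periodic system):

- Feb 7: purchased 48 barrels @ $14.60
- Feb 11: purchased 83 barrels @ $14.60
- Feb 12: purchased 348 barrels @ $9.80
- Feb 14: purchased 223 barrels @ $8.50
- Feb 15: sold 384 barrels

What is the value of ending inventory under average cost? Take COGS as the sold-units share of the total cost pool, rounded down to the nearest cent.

Ending inventory = $3,269.92

Feb 15, sell 384: 384/702 × $7,218.50 → $3,948.58
Ending inventory (cost pool remaining) = $3,269.92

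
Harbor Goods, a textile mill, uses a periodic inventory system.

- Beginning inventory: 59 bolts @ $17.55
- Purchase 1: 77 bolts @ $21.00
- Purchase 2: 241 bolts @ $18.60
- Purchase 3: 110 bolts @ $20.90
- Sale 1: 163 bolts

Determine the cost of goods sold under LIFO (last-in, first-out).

COGS = $3,284.80

Sale 1 (163) [LIFO — newest first]: 110 @ $20.90 + 53 @ $18.60 = $3,284.80
Ending inventory: 59 @ $17.55 + 77 @ $21.00 + 188 @ $18.60 = $6,149.25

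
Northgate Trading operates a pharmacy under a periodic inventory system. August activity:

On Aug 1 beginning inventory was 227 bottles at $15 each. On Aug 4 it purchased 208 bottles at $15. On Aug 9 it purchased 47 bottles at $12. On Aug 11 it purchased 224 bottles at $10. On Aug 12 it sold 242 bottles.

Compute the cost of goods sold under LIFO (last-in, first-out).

Aug 12, 242 sold [LIFO — newest first]: 224 @ $10 + 18 @ $12 = $2,456
Ending inventory: 227 @ $15 + 208 @ $15 + 29 @ $12 = $6,873

COGS = $2,456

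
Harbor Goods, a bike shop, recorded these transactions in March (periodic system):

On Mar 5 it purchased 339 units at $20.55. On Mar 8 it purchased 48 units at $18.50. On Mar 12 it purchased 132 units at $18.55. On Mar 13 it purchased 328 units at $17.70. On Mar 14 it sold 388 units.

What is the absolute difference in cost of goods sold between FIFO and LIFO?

$954.40

FIFO COGS: 339 @ $20.55 + 48 @ $18.50 + 1 @ $18.55 = $7,873.00
LIFO COGS: 328 @ $17.70 + 60 @ $18.55 = $6,918.60
Difference = |$7,873.00 − $6,918.60| = $954.40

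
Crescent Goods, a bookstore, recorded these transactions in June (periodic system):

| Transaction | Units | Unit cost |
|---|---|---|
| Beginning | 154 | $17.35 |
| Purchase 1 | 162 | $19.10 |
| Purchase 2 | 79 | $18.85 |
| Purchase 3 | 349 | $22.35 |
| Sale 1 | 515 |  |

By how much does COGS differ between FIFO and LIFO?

$1,013.75

FIFO COGS: 154 @ $17.35 + 162 @ $19.10 + 79 @ $18.85 + 120 @ $22.35 = $9,937.25
LIFO COGS: 349 @ $22.35 + 79 @ $18.85 + 87 @ $19.10 = $10,951.00
Difference = |$9,937.25 − $10,951.00| = $1,013.75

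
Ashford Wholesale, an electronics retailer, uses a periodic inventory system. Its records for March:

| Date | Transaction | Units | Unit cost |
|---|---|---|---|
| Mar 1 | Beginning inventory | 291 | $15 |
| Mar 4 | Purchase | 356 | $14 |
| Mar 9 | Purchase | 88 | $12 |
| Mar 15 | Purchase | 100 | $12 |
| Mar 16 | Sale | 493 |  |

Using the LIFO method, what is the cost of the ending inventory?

Ending inventory = $5,079

Mar 16, 493 sold [LIFO — newest first]: 100 @ $12 + 88 @ $12 + 305 @ $14 = $6,526
Ending inventory: 291 @ $15 + 51 @ $14 = $5,079
Check: goods available $11,605 = COGS $6,526 + ending $5,079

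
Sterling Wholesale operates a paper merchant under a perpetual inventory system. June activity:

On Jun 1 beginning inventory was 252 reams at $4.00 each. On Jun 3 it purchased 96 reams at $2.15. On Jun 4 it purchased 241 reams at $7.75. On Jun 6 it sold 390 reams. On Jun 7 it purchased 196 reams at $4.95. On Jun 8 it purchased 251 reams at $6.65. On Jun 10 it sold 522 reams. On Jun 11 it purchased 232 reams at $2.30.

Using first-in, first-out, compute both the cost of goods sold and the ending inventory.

COGS = $4,896.90; ending inventory = $1,358.20

Jun 6, 390 sold [FIFO — oldest first]: 252 @ $4.00 + 96 @ $2.15 + 42 @ $7.75 = $1,539.90
Jun 10, 522 sold [FIFO — oldest first]: 199 @ $7.75 + 196 @ $4.95 + 127 @ $6.65 = $3,357.00
Total COGS = $1,539.90 + $3,357.00 = $4,896.90
Ending inventory: 124 @ $6.65 + 232 @ $2.30 = $1,358.20
Check: goods available $6,255.10 = COGS $4,896.90 + ending $1,358.20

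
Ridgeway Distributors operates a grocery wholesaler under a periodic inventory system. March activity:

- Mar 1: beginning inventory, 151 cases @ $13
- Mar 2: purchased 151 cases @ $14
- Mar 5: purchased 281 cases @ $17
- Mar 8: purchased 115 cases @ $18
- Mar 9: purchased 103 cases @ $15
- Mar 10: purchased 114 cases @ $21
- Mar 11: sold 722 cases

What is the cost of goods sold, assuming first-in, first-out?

Mar 11, 722 sold [FIFO — oldest first]: 151 @ $13 + 151 @ $14 + 281 @ $17 + 115 @ $18 + 24 @ $15 = $11,284
Ending inventory: 79 @ $15 + 114 @ $21 = $3,579

COGS = $11,284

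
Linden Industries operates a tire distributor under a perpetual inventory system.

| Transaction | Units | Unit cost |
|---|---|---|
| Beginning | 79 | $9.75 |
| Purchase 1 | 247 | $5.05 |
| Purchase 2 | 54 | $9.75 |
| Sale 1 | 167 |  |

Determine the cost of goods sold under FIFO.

COGS = $1,214.65

Sale 1 (167) [FIFO — oldest first]: 79 @ $9.75 + 88 @ $5.05 = $1,214.65
Ending inventory: 159 @ $5.05 + 54 @ $9.75 = $1,329.45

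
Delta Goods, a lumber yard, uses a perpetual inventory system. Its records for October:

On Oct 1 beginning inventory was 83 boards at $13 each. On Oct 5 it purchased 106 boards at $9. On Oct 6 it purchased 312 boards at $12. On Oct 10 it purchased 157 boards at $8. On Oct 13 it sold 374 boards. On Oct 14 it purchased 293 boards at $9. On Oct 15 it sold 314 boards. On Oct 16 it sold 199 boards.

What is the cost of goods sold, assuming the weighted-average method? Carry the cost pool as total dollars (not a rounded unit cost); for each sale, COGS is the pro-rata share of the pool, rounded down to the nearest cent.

COGS = $9,040.81

After Oct 1: 83 on hand, pool $1,079.00 (≈ $13.0000 each)
After Oct 5: 189 on hand, pool $2,033.00 (≈ $10.7566 each)
After Oct 6: 501 on hand, pool $5,777.00 (≈ $11.5309 each)
After Oct 10: 658 on hand, pool $7,033.00 (≈ $10.6884 each)
Oct 13, sell 374: 374/658 × $7,033.00 → $3,997.48
After Oct 14: 577 on hand, pool $5,672.52 (≈ $9.8311 each)
Oct 15, sell 314: 314/577 × $5,672.52 → $3,086.95
Oct 16, sell 199: 199/263 × $2,585.57 → $1,956.38
Total COGS = $3,997.48 + $3,086.95 + $1,956.38 = $9,040.81
Ending inventory (cost pool remaining) = $629.19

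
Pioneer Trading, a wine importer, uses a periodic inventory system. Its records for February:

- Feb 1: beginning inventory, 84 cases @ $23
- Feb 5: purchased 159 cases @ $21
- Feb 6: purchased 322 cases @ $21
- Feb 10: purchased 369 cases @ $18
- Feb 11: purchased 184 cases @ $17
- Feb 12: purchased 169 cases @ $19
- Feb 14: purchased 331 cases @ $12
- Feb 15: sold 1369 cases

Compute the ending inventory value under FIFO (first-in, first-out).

Ending inventory = $2,988

Feb 15, 1369 sold [FIFO — oldest first]: 84 @ $23 + 159 @ $21 + 322 @ $21 + 369 @ $18 + 184 @ $17 + 169 @ $19 + 82 @ $12 = $25,998
Ending inventory: 249 @ $12 = $2,988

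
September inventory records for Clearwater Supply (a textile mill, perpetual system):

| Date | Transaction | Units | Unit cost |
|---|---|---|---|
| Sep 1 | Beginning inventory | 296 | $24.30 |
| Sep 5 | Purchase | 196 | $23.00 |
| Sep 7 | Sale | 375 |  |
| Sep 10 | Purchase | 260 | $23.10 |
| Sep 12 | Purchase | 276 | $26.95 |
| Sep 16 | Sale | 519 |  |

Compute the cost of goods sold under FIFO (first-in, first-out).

Sep 7, 375 sold [FIFO — oldest first]: 296 @ $24.30 + 79 @ $23.00 = $9,009.80
Sep 16, 519 sold [FIFO — oldest first]: 117 @ $23.00 + 260 @ $23.10 + 142 @ $26.95 = $12,523.90
Total COGS = $9,009.80 + $12,523.90 = $21,533.70
Ending inventory: 134 @ $26.95 = $3,611.30
Check: goods available $25,145.00 = COGS $21,533.70 + ending $3,611.30

COGS = $21,533.70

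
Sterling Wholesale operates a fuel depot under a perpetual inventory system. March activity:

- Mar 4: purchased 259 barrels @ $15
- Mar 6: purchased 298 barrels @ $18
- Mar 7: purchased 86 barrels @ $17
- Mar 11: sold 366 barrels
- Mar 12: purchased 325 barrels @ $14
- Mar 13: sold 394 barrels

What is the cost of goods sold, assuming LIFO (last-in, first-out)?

COGS = $12,141

Mar 11, 366 sold [LIFO — newest first]: 86 @ $17 + 280 @ $18 = $6,502
Mar 13, 394 sold [LIFO — newest first]: 325 @ $14 + 18 @ $18 + 51 @ $15 = $5,639
Total COGS = $6,502 + $5,639 = $12,141
Ending inventory: 208 @ $15 = $3,120
Check: goods available $15,261 = COGS $12,141 + ending $3,120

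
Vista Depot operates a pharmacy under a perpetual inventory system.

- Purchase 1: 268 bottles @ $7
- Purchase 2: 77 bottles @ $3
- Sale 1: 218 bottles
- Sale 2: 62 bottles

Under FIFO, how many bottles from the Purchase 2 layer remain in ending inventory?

Sale 1 (218) [FIFO — oldest first]: 218 @ $7 = $1,526
Sale 2 (62) [FIFO — oldest first]: 50 @ $7 + 12 @ $3 = $386
Total COGS = $1,526 + $386 = $1,912
Ending inventory: 65 @ $3 = $195

65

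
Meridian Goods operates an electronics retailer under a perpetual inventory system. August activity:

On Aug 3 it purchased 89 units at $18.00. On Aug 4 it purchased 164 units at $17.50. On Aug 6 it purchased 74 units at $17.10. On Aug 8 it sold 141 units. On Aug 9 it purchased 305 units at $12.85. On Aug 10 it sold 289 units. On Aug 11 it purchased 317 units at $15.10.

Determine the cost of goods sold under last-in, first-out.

COGS = $6,151.55

Aug 8, 141 sold [LIFO — newest first]: 74 @ $17.10 + 67 @ $17.50 = $2,437.90
Aug 10, 289 sold [LIFO — newest first]: 289 @ $12.85 = $3,713.65
Total COGS = $2,437.90 + $3,713.65 = $6,151.55
Ending inventory: 89 @ $18.00 + 97 @ $17.50 + 16 @ $12.85 + 317 @ $15.10 = $8,291.80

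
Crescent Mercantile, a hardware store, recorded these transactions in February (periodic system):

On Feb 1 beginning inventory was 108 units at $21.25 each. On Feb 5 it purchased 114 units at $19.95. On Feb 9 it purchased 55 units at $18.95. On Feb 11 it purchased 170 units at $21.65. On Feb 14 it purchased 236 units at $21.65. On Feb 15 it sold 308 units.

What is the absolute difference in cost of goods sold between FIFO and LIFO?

$385.50

FIFO COGS: 108 @ $21.25 + 114 @ $19.95 + 55 @ $18.95 + 31 @ $21.65 = $6,282.70
LIFO COGS: 236 @ $21.65 + 72 @ $21.65 = $6,668.20
Difference = |$6,282.70 − $6,668.20| = $385.50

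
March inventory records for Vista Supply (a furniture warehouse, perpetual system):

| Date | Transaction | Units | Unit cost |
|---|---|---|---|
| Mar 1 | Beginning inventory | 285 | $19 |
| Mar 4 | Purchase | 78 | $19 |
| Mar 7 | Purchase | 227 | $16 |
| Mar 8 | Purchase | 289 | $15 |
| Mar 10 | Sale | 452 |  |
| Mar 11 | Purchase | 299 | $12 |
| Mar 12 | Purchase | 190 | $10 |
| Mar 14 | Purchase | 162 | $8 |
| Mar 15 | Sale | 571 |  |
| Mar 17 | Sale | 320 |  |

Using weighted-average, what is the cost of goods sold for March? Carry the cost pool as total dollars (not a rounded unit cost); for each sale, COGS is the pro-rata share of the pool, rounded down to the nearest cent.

COGS = $19,218.62

After Mar 1: 285 on hand, pool $5,415.00 (≈ $19.0000 each)
After Mar 4: 363 on hand, pool $6,897.00 (≈ $19.0000 each)
After Mar 7: 590 on hand, pool $10,529.00 (≈ $17.8458 each)
After Mar 8: 879 on hand, pool $14,864.00 (≈ $16.9101 each)
Mar 10, sell 452: 452/879 × $14,864.00 → $7,643.37
After Mar 11: 726 on hand, pool $10,808.63 (≈ $14.8879 each)
After Mar 12: 916 on hand, pool $12,708.63 (≈ $13.8741 each)
After Mar 14: 1078 on hand, pool $14,004.63 (≈ $12.9913 each)
Mar 15, sell 571: 571/1078 × $14,004.63 → $7,418.03
Mar 17, sell 320: 320/507 × $6,586.60 → $4,157.22
Total COGS = $7,643.37 + $7,418.03 + $4,157.22 = $19,218.62
Ending inventory (cost pool remaining) = $2,429.38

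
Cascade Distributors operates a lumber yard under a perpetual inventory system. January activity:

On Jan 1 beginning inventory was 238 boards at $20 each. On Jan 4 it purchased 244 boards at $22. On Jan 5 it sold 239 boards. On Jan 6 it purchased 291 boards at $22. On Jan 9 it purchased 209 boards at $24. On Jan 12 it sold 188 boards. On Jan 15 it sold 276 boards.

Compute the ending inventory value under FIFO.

Ending inventory = $6,556

Jan 5, 239 sold [FIFO — oldest first]: 238 @ $20 + 1 @ $22 = $4,782
Jan 12, 188 sold [FIFO — oldest first]: 188 @ $22 = $4,136
Jan 15, 276 sold [FIFO — oldest first]: 55 @ $22 + 221 @ $22 = $6,072
Total COGS = $4,782 + $4,136 + $6,072 = $14,990
Ending inventory: 70 @ $22 + 209 @ $24 = $6,556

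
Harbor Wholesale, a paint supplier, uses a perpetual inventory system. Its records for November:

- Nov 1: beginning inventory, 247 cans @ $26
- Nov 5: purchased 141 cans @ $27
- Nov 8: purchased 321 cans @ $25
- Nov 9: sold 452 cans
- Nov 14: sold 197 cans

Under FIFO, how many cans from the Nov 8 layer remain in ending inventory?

Nov 9, 452 sold [FIFO — oldest first]: 247 @ $26 + 141 @ $27 + 64 @ $25 = $11,829
Nov 14, 197 sold [FIFO — oldest first]: 197 @ $25 = $4,925
Total COGS = $11,829 + $4,925 = $16,754
Ending inventory: 60 @ $25 = $1,500

60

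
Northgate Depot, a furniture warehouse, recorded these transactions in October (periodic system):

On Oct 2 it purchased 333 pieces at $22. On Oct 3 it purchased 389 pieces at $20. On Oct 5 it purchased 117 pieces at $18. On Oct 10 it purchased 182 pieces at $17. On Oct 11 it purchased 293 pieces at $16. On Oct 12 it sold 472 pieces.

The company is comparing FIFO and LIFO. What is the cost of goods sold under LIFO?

COGS = $7,731

FIFO COGS: 333 @ $22 + 139 @ $20 = $10,106
LIFO COGS: 293 @ $16 + 179 @ $17 = $7,731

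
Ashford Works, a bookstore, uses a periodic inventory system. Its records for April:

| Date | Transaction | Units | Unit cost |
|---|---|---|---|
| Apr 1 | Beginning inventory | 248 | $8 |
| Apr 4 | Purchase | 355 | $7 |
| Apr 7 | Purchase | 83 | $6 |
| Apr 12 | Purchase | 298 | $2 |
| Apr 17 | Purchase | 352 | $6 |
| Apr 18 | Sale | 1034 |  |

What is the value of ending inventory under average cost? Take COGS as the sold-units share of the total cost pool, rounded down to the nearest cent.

Apr 18, sell 1034: 1034/1336 × $7,675.00 → $5,940.08
Ending inventory (cost pool remaining) = $1,734.92
Check: goods available $7,675.00 = COGS $5,940.08 + ending $1,734.92

Ending inventory = $1,734.92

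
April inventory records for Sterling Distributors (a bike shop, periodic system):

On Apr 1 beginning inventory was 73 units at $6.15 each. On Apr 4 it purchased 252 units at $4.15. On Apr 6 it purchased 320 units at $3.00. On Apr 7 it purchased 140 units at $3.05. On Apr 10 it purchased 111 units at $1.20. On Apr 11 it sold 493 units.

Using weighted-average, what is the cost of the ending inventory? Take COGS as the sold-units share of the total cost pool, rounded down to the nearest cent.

Ending inventory = $1,356.06

Apr 11, sell 493: 493/896 × $3,014.95 → $1,658.89
Ending inventory (cost pool remaining) = $1,356.06
Check: goods available $3,014.95 = COGS $1,658.89 + ending $1,356.06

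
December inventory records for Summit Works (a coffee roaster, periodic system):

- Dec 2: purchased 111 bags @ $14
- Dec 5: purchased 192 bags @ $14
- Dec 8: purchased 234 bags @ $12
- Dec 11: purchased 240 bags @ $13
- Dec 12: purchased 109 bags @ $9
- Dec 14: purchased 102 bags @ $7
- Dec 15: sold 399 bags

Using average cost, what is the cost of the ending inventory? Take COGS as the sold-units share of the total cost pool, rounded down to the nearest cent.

Ending inventory = $7,073.37

Dec 15, sell 399: 399/988 × $11,865.00 → $4,791.63
Ending inventory (cost pool remaining) = $7,073.37
Check: goods available $11,865.00 = COGS $4,791.63 + ending $7,073.37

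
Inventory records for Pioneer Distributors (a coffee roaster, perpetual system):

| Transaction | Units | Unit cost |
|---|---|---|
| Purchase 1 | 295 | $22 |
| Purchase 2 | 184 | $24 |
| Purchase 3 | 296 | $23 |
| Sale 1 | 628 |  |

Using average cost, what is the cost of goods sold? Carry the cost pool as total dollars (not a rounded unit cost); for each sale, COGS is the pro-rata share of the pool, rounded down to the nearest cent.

After Purchase 1: 295 on hand, pool $6,490.00 (≈ $22.0000 each)
After Purchase 2: 479 on hand, pool $10,906.00 (≈ $22.7683 each)
After Purchase 3: 775 on hand, pool $17,714.00 (≈ $22.8568 each)
Sale 1, sell 628: 628/775 × $17,714.00 → $14,354.05
Ending inventory (cost pool remaining) = $3,359.95
Check: goods available $17,714.00 = COGS $14,354.05 + ending $3,359.95

COGS = $14,354.05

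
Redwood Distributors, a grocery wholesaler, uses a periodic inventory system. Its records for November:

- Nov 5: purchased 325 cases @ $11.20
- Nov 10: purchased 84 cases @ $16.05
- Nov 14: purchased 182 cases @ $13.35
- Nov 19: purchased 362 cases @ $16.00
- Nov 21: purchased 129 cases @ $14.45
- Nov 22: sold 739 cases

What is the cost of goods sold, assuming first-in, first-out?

Nov 22, 739 sold [FIFO — oldest first]: 325 @ $11.20 + 84 @ $16.05 + 182 @ $13.35 + 148 @ $16.00 = $9,785.90
Ending inventory: 214 @ $16.00 + 129 @ $14.45 = $5,288.05

COGS = $9,785.90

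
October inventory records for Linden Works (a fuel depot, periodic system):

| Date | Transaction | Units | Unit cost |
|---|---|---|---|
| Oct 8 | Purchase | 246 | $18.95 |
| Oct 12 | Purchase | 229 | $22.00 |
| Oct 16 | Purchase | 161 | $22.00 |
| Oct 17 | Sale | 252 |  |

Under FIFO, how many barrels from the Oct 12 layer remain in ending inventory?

223

Oct 17, 252 sold [FIFO — oldest first]: 246 @ $18.95 + 6 @ $22.00 = $4,793.70
Ending inventory: 223 @ $22.00 + 161 @ $22.00 = $8,448.00
Check: goods available $13,241.70 = COGS $4,793.70 + ending $8,448.00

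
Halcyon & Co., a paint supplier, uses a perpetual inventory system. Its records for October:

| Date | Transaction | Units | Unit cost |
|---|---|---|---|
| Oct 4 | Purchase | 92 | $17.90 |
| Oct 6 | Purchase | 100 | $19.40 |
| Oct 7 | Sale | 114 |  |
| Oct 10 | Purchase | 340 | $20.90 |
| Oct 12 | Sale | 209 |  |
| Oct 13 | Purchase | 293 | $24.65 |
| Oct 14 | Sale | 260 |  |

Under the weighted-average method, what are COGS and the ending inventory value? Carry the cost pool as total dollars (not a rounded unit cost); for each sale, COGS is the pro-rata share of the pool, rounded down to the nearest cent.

COGS = $12,369.48; ending inventory = $5,545.77

After Oct 4: 92 on hand, pool $1,646.80 (≈ $17.9000 each)
After Oct 6: 192 on hand, pool $3,586.80 (≈ $18.6812 each)
Oct 7, sell 114: 114/192 × $3,586.80 → $2,129.66
After Oct 10: 418 on hand, pool $8,563.14 (≈ $20.4860 each)
Oct 12, sell 209: 209/418 × $8,563.14 → $4,281.57
After Oct 13: 502 on hand, pool $11,504.02 (≈ $22.9164 each)
Oct 14, sell 260: 260/502 × $11,504.02 → $5,958.25
Total COGS = $2,129.66 + $4,281.57 + $5,958.25 = $12,369.48
Ending inventory (cost pool remaining) = $5,545.77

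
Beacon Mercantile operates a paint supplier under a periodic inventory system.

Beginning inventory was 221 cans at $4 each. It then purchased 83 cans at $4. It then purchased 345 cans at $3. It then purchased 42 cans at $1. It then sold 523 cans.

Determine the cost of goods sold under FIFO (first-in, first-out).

COGS = $1,873

Sale 1 (523) [FIFO — oldest first]: 221 @ $4 + 83 @ $4 + 219 @ $3 = $1,873
Ending inventory: 126 @ $3 + 42 @ $1 = $420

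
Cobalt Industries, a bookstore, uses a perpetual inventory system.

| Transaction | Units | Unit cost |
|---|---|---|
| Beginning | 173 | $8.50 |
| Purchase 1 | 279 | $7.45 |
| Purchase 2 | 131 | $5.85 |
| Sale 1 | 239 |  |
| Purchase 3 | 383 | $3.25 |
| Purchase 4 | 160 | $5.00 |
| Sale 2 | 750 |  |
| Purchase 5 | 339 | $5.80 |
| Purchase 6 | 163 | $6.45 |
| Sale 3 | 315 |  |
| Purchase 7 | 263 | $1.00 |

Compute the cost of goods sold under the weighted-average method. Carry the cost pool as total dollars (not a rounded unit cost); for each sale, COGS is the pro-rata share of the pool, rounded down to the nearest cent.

COGS = $7,488.12

After Beginning: 173 on hand, pool $1,470.50 (≈ $8.5000 each)
After Purchase 1: 452 on hand, pool $3,549.05 (≈ $7.8519 each)
After Purchase 2: 583 on hand, pool $4,315.40 (≈ $7.4021 each)
Sale 1, sell 239: 239/583 × $4,315.40 → $1,769.09
After Purchase 3: 727 on hand, pool $3,791.06 (≈ $5.2147 each)
After Purchase 4: 887 on hand, pool $4,591.06 (≈ $5.1759 each)
Sale 2, sell 750: 750/887 × $4,591.06 → $3,881.95
After Purchase 5: 476 on hand, pool $2,675.31 (≈ $5.6204 each)
After Purchase 6: 639 on hand, pool $3,726.66 (≈ $5.8320 each)
Sale 3, sell 315: 315/639 × $3,726.66 → $1,837.08
After Purchase 7: 587 on hand, pool $2,152.58 (≈ $3.6671 each)
Total COGS = $1,769.09 + $3,881.95 + $1,837.08 = $7,488.12
Ending inventory (cost pool remaining) = $2,152.58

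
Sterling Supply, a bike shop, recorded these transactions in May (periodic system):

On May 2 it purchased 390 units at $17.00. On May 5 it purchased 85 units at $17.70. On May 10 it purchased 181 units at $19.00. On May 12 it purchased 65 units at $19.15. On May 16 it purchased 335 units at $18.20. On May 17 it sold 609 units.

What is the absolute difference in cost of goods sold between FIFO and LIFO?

FIFO COGS: 390 @ $17.00 + 85 @ $17.70 + 134 @ $19.00 = $10,680.50
LIFO COGS: 335 @ $18.20 + 65 @ $19.15 + 181 @ $19.00 + 28 @ $17.70 = $11,276.35
Difference = |$10,680.50 − $11,276.35| = $595.85

$595.85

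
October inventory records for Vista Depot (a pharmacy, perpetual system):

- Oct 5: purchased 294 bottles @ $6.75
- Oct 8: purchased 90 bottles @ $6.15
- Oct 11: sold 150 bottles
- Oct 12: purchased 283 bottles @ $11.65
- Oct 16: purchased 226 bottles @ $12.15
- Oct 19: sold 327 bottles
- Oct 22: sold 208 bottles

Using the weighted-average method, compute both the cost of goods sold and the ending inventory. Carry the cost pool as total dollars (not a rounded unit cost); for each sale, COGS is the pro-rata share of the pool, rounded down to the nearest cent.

COGS = $6,456.21; ending inventory = $2,124.64

After Oct 5: 294 on hand, pool $1,984.50 (≈ $6.7500 each)
After Oct 8: 384 on hand, pool $2,538.00 (≈ $6.6094 each)
Oct 11, sell 150: 150/384 × $2,538.00 → $991.40
After Oct 12: 517 on hand, pool $4,843.55 (≈ $9.3686 each)
After Oct 16: 743 on hand, pool $7,589.45 (≈ $10.2146 each)
Oct 19, sell 327: 327/743 × $7,589.45 → $3,340.17
Oct 22, sell 208: 208/416 × $4,249.28 → $2,124.64
Total COGS = $991.40 + $3,340.17 + $2,124.64 = $6,456.21
Ending inventory (cost pool remaining) = $2,124.64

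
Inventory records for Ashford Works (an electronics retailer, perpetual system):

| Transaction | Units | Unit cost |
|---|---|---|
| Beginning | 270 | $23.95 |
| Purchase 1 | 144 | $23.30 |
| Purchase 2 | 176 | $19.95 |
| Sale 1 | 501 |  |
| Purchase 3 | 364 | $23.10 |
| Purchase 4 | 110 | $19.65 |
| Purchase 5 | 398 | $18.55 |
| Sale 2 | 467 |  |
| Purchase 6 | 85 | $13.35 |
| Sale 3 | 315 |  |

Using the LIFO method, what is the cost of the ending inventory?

Sale 1 (501) [LIFO — newest first]: 176 @ $19.95 + 144 @ $23.30 + 181 @ $23.95 = $11,201.35
Sale 2 (467) [LIFO — newest first]: 398 @ $18.55 + 69 @ $19.65 = $8,738.75
Sale 3 (315) [LIFO — newest first]: 85 @ $13.35 + 41 @ $19.65 + 189 @ $23.10 = $6,306.30
Total COGS = $11,201.35 + $8,738.75 + $6,306.30 = $26,246.40
Ending inventory: 89 @ $23.95 + 175 @ $23.10 = $6,174.05

Ending inventory = $6,174.05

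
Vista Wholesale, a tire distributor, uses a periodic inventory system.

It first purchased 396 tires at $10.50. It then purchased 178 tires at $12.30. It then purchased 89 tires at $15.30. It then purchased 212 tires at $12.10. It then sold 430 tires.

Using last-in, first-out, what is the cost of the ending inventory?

Sale 1 (430) [LIFO — newest first]: 212 @ $12.10 + 89 @ $15.30 + 129 @ $12.30 = $5,513.60
Ending inventory: 396 @ $10.50 + 49 @ $12.30 = $4,760.70
Check: goods available $10,274.30 = COGS $5,513.60 + ending $4,760.70

Ending inventory = $4,760.70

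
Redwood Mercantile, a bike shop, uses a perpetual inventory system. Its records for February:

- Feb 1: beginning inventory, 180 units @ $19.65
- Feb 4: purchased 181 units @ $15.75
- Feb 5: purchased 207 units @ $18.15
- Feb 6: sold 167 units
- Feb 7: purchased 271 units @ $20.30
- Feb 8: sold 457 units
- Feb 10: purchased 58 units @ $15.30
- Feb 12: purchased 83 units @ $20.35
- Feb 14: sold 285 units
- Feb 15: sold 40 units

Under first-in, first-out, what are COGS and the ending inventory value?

COGS = $17,591.70; ending inventory = $630.85

Feb 6, 167 sold [FIFO — oldest first]: 167 @ $19.65 = $3,281.55
Feb 8, 457 sold [FIFO — oldest first]: 13 @ $19.65 + 181 @ $15.75 + 207 @ $18.15 + 56 @ $20.30 = $8,000.05
Feb 14, 285 sold [FIFO — oldest first]: 215 @ $20.30 + 58 @ $15.30 + 12 @ $20.35 = $5,496.10
Feb 15, 40 sold [FIFO — oldest first]: 40 @ $20.35 = $814.00
Total COGS = $3,281.55 + $8,000.05 + $5,496.10 + $814.00 = $17,591.70
Ending inventory: 31 @ $20.35 = $630.85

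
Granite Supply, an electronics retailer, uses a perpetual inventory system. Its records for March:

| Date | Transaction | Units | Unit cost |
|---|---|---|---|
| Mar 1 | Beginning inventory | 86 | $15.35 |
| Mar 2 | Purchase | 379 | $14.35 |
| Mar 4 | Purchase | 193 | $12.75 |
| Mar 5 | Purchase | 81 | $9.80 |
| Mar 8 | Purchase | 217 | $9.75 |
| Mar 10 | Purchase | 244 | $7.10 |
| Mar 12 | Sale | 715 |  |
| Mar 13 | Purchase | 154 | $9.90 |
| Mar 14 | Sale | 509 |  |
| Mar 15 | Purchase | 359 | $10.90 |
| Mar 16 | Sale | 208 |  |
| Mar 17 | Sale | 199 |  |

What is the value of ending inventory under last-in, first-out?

Mar 12, 715 sold [LIFO — newest first]: 244 @ $7.10 + 217 @ $9.75 + 81 @ $9.80 + 173 @ $12.75 = $6,847.70
Mar 14, 509 sold [LIFO — newest first]: 154 @ $9.90 + 20 @ $12.75 + 335 @ $14.35 = $6,586.85
Mar 16, 208 sold [LIFO — newest first]: 208 @ $10.90 = $2,267.20
Mar 17, 199 sold [LIFO — newest first]: 151 @ $10.90 + 44 @ $14.35 + 4 @ $15.35 = $2,338.70
Total COGS = $6,847.70 + $6,586.85 + $2,267.20 + $2,338.70 = $18,040.45
Ending inventory: 82 @ $15.35 = $1,258.70
Check: goods available $19,299.15 = COGS $18,040.45 + ending $1,258.70

Ending inventory = $1,258.70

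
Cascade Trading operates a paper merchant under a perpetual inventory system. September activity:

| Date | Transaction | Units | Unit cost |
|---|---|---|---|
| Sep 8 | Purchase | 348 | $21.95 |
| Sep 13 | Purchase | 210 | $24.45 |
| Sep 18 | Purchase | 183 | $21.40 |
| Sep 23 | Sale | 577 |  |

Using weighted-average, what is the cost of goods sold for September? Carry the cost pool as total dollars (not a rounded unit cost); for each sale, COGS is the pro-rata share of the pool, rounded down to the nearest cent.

COGS = $12,995.58

After Sep 8: 348 on hand, pool $7,638.60 (≈ $21.9500 each)
After Sep 13: 558 on hand, pool $12,773.10 (≈ $22.8909 each)
After Sep 18: 741 on hand, pool $16,689.30 (≈ $22.5227 each)
Sep 23, sell 577: 577/741 × $16,689.30 → $12,995.58
Ending inventory (cost pool remaining) = $3,693.72
Check: goods available $16,689.30 = COGS $12,995.58 + ending $3,693.72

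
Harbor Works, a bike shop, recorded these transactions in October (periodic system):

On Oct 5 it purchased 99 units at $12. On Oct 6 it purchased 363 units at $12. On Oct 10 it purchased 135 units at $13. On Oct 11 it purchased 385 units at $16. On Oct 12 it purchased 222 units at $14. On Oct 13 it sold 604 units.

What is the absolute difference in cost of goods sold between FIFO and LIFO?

FIFO COGS: 99 @ $12 + 363 @ $12 + 135 @ $13 + 7 @ $16 = $7,411
LIFO COGS: 222 @ $14 + 382 @ $16 = $9,220
Difference = |$7,411 − $9,220| = $1,809

$1,809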